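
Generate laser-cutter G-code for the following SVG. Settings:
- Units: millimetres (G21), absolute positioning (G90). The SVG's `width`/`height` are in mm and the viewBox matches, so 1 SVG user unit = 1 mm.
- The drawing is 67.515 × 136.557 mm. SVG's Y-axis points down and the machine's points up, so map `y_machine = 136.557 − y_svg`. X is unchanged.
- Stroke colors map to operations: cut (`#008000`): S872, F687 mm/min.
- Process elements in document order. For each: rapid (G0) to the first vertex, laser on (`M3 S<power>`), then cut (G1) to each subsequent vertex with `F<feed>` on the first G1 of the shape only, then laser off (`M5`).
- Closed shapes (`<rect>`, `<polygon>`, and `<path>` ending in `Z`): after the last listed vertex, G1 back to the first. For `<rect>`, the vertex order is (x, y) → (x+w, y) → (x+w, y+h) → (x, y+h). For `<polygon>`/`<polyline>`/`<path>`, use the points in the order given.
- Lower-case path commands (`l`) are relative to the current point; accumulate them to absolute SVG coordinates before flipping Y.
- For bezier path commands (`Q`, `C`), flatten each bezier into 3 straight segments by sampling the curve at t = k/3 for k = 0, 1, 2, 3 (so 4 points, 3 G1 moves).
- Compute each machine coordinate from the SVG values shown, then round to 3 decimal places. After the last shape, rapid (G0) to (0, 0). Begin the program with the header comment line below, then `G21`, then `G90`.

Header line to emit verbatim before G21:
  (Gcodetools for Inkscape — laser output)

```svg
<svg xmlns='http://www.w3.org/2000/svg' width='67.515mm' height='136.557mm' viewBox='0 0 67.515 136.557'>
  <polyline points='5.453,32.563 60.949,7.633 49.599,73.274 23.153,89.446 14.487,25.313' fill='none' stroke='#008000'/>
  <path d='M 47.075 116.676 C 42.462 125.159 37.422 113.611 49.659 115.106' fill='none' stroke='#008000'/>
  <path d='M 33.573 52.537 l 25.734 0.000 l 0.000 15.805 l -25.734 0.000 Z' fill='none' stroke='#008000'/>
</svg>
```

(Gcodetools for Inkscape — laser output)
G21
G90
G0 X5.453 Y103.994
M3 S872
G1 X60.949 Y128.924 F687
G1 X49.599 Y63.283
G1 X23.153 Y47.111
G1 X14.487 Y111.244
M5
G0 X47.075 Y19.881
M3 S872
G1 X42.975 Y16.850 F687
G1 X42.525 Y19.823
G1 X49.659 Y21.451
M5
G0 X33.573 Y84.020
M3 S872
G1 X59.307 Y84.020 F687
G1 X59.307 Y68.215
G1 X33.573 Y68.215
G1 X33.573 Y84.020
M5
G0 X0.000 Y0.000

viewBox `0 0 67.515 136.557` with mm width/height → 1 unit = 1 mm. Flip: y_m = 136.557 − y_svg.

**Shape 1** — `<polyline>` open polyline, stroke `#008000` → cut (S872, F687). Machine vertices: (5.453,103.994) → (60.949,128.924) → (49.599,63.283) → (23.153,47.111) → (14.487,111.244). Open path.

**Shape 2** — `<path>` cubic bezier, stroke `#008000` → cut (S872, F687). Control points (SVG): P0=(47.075,116.676), P1=(42.462,125.159), P2=(37.422,113.611), P3=(49.659,115.106); sampled at t=k/3. Machine vertices: (47.075,19.881) → (42.975,16.850) → (42.525,19.823) → (49.659,21.451). Open path.

**Shape 3** — `<path>` rectangle, stroke `#008000` → cut (S872, F687). Machine vertices: (33.573,84.020) → (59.307,84.020) → (59.307,68.215) → (33.573,68.215) → (33.573,84.020). Closed: final G1 returns to the first vertex.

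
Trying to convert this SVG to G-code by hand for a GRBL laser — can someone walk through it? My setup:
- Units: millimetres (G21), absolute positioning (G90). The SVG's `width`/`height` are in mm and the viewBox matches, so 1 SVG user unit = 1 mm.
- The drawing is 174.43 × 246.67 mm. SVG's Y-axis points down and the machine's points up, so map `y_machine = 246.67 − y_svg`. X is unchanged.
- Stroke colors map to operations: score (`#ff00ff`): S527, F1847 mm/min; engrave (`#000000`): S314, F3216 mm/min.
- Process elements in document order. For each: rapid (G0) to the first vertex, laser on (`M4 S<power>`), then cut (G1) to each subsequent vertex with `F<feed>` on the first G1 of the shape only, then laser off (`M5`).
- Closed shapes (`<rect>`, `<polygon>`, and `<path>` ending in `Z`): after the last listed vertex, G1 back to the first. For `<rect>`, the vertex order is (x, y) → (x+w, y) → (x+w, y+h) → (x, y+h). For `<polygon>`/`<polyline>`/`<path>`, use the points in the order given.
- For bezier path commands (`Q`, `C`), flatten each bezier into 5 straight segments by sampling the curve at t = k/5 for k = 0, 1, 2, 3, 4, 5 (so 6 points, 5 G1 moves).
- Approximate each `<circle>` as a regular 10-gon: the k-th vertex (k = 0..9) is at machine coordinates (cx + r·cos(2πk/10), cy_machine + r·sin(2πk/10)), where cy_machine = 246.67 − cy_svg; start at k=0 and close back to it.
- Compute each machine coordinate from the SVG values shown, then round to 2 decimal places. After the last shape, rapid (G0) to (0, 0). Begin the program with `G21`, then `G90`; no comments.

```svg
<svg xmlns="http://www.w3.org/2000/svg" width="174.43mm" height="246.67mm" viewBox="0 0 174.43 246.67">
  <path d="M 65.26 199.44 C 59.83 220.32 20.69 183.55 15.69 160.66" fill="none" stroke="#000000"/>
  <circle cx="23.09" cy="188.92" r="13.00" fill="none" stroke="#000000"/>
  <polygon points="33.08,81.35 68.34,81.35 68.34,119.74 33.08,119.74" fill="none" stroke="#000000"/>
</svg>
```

Since the viewBox matches the mm dimensions, user units are millimetres directly. The only transform is the Y-flip y_m = 246.67 − y_svg.

Shape 1 is a cubic bezier drawn with `<path>`. Its stroke #000000 means engrave at S314, F3216. After flipping Y the toolpath is (65.26,47.23) → (58.50,41.05) → (46.91,45.27) → (33.73,56.46) → (22.24,71.18) → (15.69,86.01).

Shape 2 is a circle drawn with `<circle>`. Its stroke #000000 means engrave at S314, F3216. After flipping Y the toolpath is (36.09,57.75) → (33.61,65.39) → (27.11,70.11) → (19.07,70.11) → (12.57,65.39) → (10.09,57.75) → (12.57,50.11) → (19.07,45.39) → (27.11,45.39) → (33.61,50.11) → (36.09,57.75), returning to the start.

Shape 3 is a rectangle drawn with `<polygon>`. Its stroke #000000 means engrave at S314, F3216. After flipping Y the toolpath is (33.08,165.32) → (68.34,165.32) → (68.34,126.93) → (33.08,126.93) → (33.08,165.32), returning to the start.

G21
G90
G0 X65.26 Y47.23
M4 S314
G1 X58.50 Y41.05 F3216
G1 X46.91 Y45.27
G1 X33.73 Y56.46
G1 X22.24 Y71.18
G1 X15.69 Y86.01
M5
G0 X36.09 Y57.75
M4 S314
G1 X33.61 Y65.39 F3216
G1 X27.11 Y70.11
G1 X19.07 Y70.11
G1 X12.57 Y65.39
G1 X10.09 Y57.75
G1 X12.57 Y50.11
G1 X19.07 Y45.39
G1 X27.11 Y45.39
G1 X33.61 Y50.11
G1 X36.09 Y57.75
M5
G0 X33.08 Y165.32
M4 S314
G1 X68.34 Y165.32 F3216
G1 X68.34 Y126.93
G1 X33.08 Y126.93
G1 X33.08 Y165.32
M5
G0 X0.00 Y0.00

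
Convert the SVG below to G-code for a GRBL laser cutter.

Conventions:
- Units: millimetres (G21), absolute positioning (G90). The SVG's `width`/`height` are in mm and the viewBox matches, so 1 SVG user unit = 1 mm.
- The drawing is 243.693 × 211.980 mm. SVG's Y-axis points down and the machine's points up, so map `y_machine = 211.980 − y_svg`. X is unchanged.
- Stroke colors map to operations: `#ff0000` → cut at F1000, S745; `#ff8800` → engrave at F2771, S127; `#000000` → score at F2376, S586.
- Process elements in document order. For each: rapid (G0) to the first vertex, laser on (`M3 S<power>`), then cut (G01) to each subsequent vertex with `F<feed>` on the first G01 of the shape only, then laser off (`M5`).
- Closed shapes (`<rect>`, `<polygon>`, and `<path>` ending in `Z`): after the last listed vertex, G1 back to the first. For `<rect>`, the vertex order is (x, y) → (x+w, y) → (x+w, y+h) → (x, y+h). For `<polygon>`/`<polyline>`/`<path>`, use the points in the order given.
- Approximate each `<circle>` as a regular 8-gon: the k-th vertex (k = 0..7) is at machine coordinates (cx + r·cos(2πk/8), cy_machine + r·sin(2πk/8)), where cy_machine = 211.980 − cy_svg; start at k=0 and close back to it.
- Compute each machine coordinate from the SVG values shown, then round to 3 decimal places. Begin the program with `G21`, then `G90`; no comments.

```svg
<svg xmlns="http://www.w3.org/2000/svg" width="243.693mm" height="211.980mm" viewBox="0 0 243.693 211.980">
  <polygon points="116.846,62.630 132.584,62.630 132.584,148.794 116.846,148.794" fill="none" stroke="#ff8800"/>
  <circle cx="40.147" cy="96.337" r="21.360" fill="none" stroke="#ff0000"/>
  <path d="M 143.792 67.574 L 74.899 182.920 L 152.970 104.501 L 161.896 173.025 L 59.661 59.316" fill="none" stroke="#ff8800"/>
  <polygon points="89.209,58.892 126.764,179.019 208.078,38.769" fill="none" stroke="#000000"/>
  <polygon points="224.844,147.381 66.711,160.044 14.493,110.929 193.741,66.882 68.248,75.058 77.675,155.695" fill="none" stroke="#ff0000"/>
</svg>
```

Since the viewBox matches the mm dimensions, user units are millimetres directly. The only transform is the Y-flip y_m = 211.980 − y_svg.

Shape 1 is a rectangle drawn with `<polygon>`. Its stroke #ff8800 means engrave at S127, F2771. After flipping Y the toolpath is (116.846,149.350) → (132.584,149.350) → (132.584,63.186) → (116.846,63.186) → (116.846,149.350), returning to the start.

Shape 2 is a circle drawn with `<circle>`. Its stroke #ff0000 means cut at S745, F1000. After flipping Y the toolpath is (61.507,115.643) → (55.251,130.747) → (40.147,137.003) → (25.043,130.747) → (18.787,115.643) → (25.043,100.539) → (40.147,94.283) → (55.251,100.539) → (61.507,115.643), returning to the start.

Shape 3 is a open polyline drawn with `<path>`. Its stroke #ff8800 means engrave at S127, F2771. After flipping Y the toolpath is (143.792,144.406) → (74.899,29.060) → (152.970,107.479) → (161.896,38.955) → (59.661,152.664).

Shape 4 is a closed polygon drawn with `<polygon>`. Its stroke #000000 means score at S586, F2376. After flipping Y the toolpath is (89.209,153.088) → (126.764,32.961) → (208.078,173.211) → (89.209,153.088), returning to the start.

Shape 5 is a closed polygon drawn with `<polygon>`. Its stroke #ff0000 means cut at S745, F1000. After flipping Y the toolpath is (224.844,64.599) → (66.711,51.936) → (14.493,101.051) → (193.741,145.098) → (68.248,136.922) → (77.675,56.285) → (224.844,64.599), returning to the start.

G21
G90
G0 X116.846 Y149.350
M3 S127
G01 X132.584 Y149.350 F2771
G01 X132.584 Y63.186
G01 X116.846 Y63.186
G01 X116.846 Y149.350
M5
G0 X61.507 Y115.643
M3 S745
G01 X55.251 Y130.747 F1000
G01 X40.147 Y137.003
G01 X25.043 Y130.747
G01 X18.787 Y115.643
G01 X25.043 Y100.539
G01 X40.147 Y94.283
G01 X55.251 Y100.539
G01 X61.507 Y115.643
M5
G0 X143.792 Y144.406
M3 S127
G01 X74.899 Y29.060 F2771
G01 X152.970 Y107.479
G01 X161.896 Y38.955
G01 X59.661 Y152.664
M5
G0 X89.209 Y153.088
M3 S586
G01 X126.764 Y32.961 F2376
G01 X208.078 Y173.211
G01 X89.209 Y153.088
M5
G0 X224.844 Y64.599
M3 S745
G01 X66.711 Y51.936 F1000
G01 X14.493 Y101.051
G01 X193.741 Y145.098
G01 X68.248 Y136.922
G01 X77.675 Y56.285
G01 X224.844 Y64.599
M5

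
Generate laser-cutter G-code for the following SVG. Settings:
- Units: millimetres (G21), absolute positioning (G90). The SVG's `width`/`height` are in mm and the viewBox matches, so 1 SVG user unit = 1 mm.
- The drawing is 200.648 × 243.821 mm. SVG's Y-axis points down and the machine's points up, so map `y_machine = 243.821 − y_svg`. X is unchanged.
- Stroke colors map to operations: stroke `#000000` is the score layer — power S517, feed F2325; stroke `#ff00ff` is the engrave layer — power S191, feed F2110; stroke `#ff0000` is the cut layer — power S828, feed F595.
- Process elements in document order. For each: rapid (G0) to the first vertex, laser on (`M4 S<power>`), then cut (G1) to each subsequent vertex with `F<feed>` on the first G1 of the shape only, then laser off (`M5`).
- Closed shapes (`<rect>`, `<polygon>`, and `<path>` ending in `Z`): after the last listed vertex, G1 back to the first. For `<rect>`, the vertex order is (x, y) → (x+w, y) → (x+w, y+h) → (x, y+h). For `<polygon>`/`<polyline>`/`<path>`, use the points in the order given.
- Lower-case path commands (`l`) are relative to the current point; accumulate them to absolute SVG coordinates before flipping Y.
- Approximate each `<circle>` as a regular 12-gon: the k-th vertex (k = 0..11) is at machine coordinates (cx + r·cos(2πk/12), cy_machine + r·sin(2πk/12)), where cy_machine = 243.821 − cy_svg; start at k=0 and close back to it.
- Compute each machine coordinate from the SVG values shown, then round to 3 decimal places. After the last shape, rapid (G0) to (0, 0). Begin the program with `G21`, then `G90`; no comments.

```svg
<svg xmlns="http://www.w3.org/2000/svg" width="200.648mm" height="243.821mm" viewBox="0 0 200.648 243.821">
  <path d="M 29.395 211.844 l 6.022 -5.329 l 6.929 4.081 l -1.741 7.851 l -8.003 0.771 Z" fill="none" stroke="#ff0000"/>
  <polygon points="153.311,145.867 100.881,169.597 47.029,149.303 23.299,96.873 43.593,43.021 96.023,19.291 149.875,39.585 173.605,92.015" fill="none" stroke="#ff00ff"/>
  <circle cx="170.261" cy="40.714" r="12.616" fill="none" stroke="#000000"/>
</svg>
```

1 u = 1 mm; y_m = 243.821 − y.

[1] `<path>` regular polygon, #ff0000→cut S828 F595: (29.395,31.977) → (35.417,37.306) → (42.346,33.225) → (40.605,25.374) → (32.602,24.603) → (29.395,31.977) (closed)

[2] `<polygon>` regular polygon, #ff00ff→engrave S191 F2110: (153.311,97.954) → (100.881,74.224) → (47.029,94.518) → (23.299,146.948) → (43.593,200.800) → (96.023,224.530) → (149.875,204.236) → (173.605,151.806) → (153.311,97.954) (closed)

[3] `<circle>` circle, #000000→score S517 F2325: (182.877,203.107) → (181.187,209.415) → (176.569,214.033) → (170.261,215.723) → (163.953,214.033) → (159.335,209.415) → (157.645,203.107) → (159.335,196.799) → (163.953,192.181) → (170.261,190.491) → (176.569,192.181) → (181.187,196.799) → (182.877,203.107) (closed)

G21
G90
G0 X29.395 Y31.977
M4 S828
G1 X35.417 Y37.306 F595
G1 X42.346 Y33.225
G1 X40.605 Y25.374
G1 X32.602 Y24.603
G1 X29.395 Y31.977
M5
G0 X153.311 Y97.954
M4 S191
G1 X100.881 Y74.224 F2110
G1 X47.029 Y94.518
G1 X23.299 Y146.948
G1 X43.593 Y200.800
G1 X96.023 Y224.530
G1 X149.875 Y204.236
G1 X173.605 Y151.806
G1 X153.311 Y97.954
M5
G0 X182.877 Y203.107
M4 S517
G1 X181.187 Y209.415 F2325
G1 X176.569 Y214.033
G1 X170.261 Y215.723
G1 X163.953 Y214.033
G1 X159.335 Y209.415
G1 X157.645 Y203.107
G1 X159.335 Y196.799
G1 X163.953 Y192.181
G1 X170.261 Y190.491
G1 X176.569 Y192.181
G1 X181.187 Y196.799
G1 X182.877 Y203.107
M5
G0 X0.000 Y0.000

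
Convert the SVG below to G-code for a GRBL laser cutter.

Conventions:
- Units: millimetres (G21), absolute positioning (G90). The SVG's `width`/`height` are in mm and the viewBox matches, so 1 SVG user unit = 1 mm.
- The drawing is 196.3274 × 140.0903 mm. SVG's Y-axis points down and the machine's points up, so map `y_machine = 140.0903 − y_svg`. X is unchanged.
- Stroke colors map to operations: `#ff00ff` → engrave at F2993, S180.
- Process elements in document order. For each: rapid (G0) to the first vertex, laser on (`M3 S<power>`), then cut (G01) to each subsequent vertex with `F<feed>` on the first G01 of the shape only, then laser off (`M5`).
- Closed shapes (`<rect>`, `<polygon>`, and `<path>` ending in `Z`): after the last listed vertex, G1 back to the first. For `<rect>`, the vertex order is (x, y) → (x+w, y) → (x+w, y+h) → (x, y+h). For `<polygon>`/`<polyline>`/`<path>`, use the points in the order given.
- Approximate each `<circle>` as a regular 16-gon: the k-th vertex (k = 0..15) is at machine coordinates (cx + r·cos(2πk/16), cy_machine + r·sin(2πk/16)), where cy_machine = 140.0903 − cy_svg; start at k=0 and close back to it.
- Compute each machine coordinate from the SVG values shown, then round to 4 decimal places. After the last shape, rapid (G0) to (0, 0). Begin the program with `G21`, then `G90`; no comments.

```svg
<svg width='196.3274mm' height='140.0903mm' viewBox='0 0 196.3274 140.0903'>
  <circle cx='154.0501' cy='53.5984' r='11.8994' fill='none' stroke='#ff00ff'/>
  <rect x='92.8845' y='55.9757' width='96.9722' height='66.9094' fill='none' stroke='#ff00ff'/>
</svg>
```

G21
G90
G0 X165.9495 Y86.4919
M3 S180
G01 X165.0437 Y91.0456 F2993
G01 X162.4642 Y94.9060
G01 X158.6038 Y97.4855
G01 X154.0501 Y98.3913
G01 X149.4964 Y97.4855
G01 X145.6360 Y94.9060
G01 X143.0565 Y91.0456
G01 X142.1507 Y86.4919
G01 X143.0565 Y81.9382
G01 X145.6360 Y78.0778
G01 X149.4964 Y75.4983
G01 X154.0501 Y74.5925
G01 X158.6038 Y75.4983
G01 X162.4642 Y78.0778
G01 X165.0437 Y81.9382
G01 X165.9495 Y86.4919
M5
G0 X92.8845 Y84.1146
M3 S180
G01 X189.8567 Y84.1146 F2993
G01 X189.8567 Y17.2052
G01 X92.8845 Y17.2052
G01 X92.8845 Y84.1146
M5
G0 X0.0000 Y0.0000

Since the viewBox matches the mm dimensions, user units are millimetres directly. The only transform is the Y-flip y_m = 140.0903 − y_svg.

Shape 1 is a circle drawn with `<circle>`. Its stroke #ff00ff means engrave at S180, F2993. After flipping Y the toolpath is (165.9495,86.4919) → (165.0437,91.0456) → (162.4642,94.9060) → (158.6038,97.4855) → (154.0501,98.3913) → (149.4964,97.4855) → (145.6360,94.9060) → (143.0565,91.0456) → (142.1507,86.4919) → (143.0565,81.9382) → (145.6360,78.0778) → (149.4964,75.4983) → (154.0501,74.5925) → (158.6038,75.4983) → (162.4642,78.0778) → (165.0437,81.9382) → (165.9495,86.4919), returning to the start.

Shape 2 is a rectangle drawn with `<rect>`. Its stroke #ff00ff means engrave at S180, F2993. After flipping Y the toolpath is (92.8845,84.1146) → (189.8567,84.1146) → (189.8567,17.2052) → (92.8845,17.2052) → (92.8845,84.1146), returning to the start.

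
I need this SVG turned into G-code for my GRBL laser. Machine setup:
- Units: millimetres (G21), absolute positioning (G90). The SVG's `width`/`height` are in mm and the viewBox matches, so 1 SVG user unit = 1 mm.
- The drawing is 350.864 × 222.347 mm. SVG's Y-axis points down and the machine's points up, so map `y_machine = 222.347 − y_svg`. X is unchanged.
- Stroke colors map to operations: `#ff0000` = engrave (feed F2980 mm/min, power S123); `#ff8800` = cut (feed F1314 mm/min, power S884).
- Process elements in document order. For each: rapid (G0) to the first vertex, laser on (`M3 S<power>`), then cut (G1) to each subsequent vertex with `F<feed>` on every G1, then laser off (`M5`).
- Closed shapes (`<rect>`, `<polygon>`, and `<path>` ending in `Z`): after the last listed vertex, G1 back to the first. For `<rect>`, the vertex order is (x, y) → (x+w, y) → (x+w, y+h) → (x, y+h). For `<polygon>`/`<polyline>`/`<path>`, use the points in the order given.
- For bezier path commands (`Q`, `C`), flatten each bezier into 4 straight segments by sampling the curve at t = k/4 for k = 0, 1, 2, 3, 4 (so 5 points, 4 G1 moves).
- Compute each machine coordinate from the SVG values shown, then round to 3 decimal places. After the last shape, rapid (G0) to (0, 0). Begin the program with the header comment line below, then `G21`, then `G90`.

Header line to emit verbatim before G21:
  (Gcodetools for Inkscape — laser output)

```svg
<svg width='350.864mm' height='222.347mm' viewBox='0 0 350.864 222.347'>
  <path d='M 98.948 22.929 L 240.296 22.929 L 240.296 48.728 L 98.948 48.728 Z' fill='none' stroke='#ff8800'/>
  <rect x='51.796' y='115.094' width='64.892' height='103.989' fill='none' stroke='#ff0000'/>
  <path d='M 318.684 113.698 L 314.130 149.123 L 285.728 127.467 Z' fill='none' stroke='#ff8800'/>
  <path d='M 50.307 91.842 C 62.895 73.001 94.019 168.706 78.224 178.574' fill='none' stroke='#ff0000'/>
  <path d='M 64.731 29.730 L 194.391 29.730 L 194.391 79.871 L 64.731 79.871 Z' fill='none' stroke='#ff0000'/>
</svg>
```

(Gcodetools for Inkscape — laser output)
G21
G90
G0 X98.948 Y199.418
M3 S884
G1 X240.296 Y199.418 F1314
G1 X240.296 Y173.619 F1314
G1 X98.948 Y173.619 F1314
G1 X98.948 Y199.418 F1314
M5
G0 X51.796 Y107.253
M3 S123
G1 X116.688 Y107.253 F2980
G1 X116.688 Y3.264 F2980
G1 X51.796 Y3.264 F2980
G1 X51.796 Y107.253 F2980
M5
G0 X318.684 Y108.649
M3 S884
G1 X314.130 Y73.224 F1314
G1 X285.728 Y94.880 F1314
G1 X318.684 Y108.649 F1314
M5
G0 X50.307 Y130.505
M3 S123
G1 X62.201 Y126.289 F2980
G1 X74.909 Y97.905 F2980
G1 X82.296 Y64.137 F2980
G1 X78.224 Y43.773 F2980
M5
G0 X64.731 Y192.617
M3 S123
G1 X194.391 Y192.617 F2980
G1 X194.391 Y142.476 F2980
G1 X64.731 Y142.476 F2980
G1 X64.731 Y192.617 F2980
M5
G0 X0.000 Y0.000

viewBox `0 0 350.864 222.347` with mm width/height → 1 unit = 1 mm. Flip: y_m = 222.347 − y_svg.

**Shape 1** — `<path>` rectangle, stroke `#ff8800` → cut (S884, F1314). Machine vertices: (98.948,199.418) → (240.296,199.418) → (240.296,173.619) → (98.948,173.619) → (98.948,199.418). Closed: final G1 returns to the first vertex.

**Shape 2** — `<rect>` rectangle, stroke `#ff0000` → engrave (S123, F2980). Machine vertices: (51.796,107.253) → (116.688,107.253) → (116.688,3.264) → (51.796,3.264) → (51.796,107.253). Closed: final G1 returns to the first vertex.

**Shape 3** — `<path>` regular polygon, stroke `#ff8800` → cut (S884, F1314). Machine vertices: (318.684,108.649) → (314.130,73.224) → (285.728,94.880) → (318.684,108.649). Closed: final G1 returns to the first vertex.

**Shape 4** — `<path>` cubic bezier, stroke `#ff0000` → engrave (S123, F2980). Control points (SVG): P0=(50.307,91.842), P1=(62.895,73.001), P2=(94.019,168.706), P3=(78.224,178.574); sampled at t=k/4. Machine vertices: (50.307,130.505) → (62.201,126.289) → (74.909,97.905) → (82.296,64.137) → (78.224,43.773). Open path.

**Shape 5** — `<path>` rectangle, stroke `#ff0000` → engrave (S123, F2980). Machine vertices: (64.731,192.617) → (194.391,192.617) → (194.391,142.476) → (64.731,142.476) → (64.731,192.617). Closed: final G1 returns to the first vertex.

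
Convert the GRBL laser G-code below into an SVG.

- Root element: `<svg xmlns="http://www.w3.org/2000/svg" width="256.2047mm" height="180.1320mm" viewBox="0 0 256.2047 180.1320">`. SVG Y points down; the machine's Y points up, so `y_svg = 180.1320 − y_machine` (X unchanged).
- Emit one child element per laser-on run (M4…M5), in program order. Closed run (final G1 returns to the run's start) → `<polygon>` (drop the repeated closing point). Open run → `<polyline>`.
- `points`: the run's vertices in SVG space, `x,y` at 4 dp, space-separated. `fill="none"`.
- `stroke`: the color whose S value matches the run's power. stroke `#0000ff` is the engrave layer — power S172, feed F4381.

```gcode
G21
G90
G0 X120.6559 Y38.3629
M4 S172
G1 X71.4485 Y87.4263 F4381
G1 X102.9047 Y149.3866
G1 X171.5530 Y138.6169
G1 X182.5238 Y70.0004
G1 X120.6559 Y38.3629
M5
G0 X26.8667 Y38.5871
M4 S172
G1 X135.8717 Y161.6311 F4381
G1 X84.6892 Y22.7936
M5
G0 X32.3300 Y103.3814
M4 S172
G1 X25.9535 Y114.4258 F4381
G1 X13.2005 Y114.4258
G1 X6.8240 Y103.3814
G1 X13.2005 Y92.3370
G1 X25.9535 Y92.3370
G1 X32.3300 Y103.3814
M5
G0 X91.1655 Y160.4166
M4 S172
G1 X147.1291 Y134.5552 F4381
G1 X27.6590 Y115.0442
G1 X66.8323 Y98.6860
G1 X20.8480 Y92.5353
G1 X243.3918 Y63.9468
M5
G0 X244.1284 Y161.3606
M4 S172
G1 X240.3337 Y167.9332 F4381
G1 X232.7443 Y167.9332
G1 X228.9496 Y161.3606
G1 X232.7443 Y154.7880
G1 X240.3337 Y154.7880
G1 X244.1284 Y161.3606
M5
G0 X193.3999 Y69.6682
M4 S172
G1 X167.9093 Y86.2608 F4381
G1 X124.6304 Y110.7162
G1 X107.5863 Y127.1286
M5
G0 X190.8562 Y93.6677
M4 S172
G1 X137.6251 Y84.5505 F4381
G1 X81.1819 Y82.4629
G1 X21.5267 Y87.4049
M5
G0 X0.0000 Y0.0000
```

Machine Y-up, SVG Y-down with viewBox height 180.1320, so y_svg = 180.1320 − y_machine; X carries over. Every run uses S172, so all elements get stroke `#0000ff` (engrave).

Run 1: The run returns to its start, so emit a `<polygon>` with points (Y-flipped): 120.6559,141.7691 71.4485,92.7057 102.9047,30.7454 171.5530,41.5151 182.5238,110.1316.

Run 2: The run is open, so emit a `<polyline>` with points (Y-flipped): 26.8667,141.5449 135.8717,18.5009 84.6892,157.3384.

Run 3: The run returns to its start, so emit a `<polygon>` with points (Y-flipped): 32.3300,76.7506 25.9535,65.7062 13.2005,65.7062 6.8240,76.7506 13.2005,87.7950 25.9535,87.7950.

Run 4: The run is open, so emit a `<polyline>` with points (Y-flipped): 91.1655,19.7154 147.1291,45.5768 27.6590,65.0878 66.8323,81.4460 20.8480,87.5967 243.3918,116.1852.

Run 5: The run returns to its start, so emit a `<polygon>` with points (Y-flipped): 244.1284,18.7714 240.3337,12.1988 232.7443,12.1988 228.9496,18.7714 232.7443,25.3440 240.3337,25.3440.

Run 6: The run is open, so emit a `<polyline>` with points (Y-flipped): 193.3999,110.4638 167.9093,93.8712 124.6304,69.4158 107.5863,53.0034.

Run 7: The run is open, so emit a `<polyline>` with points (Y-flipped): 190.8562,86.4643 137.6251,95.5815 81.1819,97.6691 21.5267,92.7271.

<svg xmlns="http://www.w3.org/2000/svg" width="256.2047mm" height="180.1320mm" viewBox="0 0 256.2047 180.1320">
  <polygon points="120.6559,141.7691 71.4485,92.7057 102.9047,30.7454 171.5530,41.5151 182.5238,110.1316" fill="none" stroke="#0000ff"/>
  <polyline points="26.8667,141.5449 135.8717,18.5009 84.6892,157.3384" fill="none" stroke="#0000ff"/>
  <polygon points="32.3300,76.7506 25.9535,65.7062 13.2005,65.7062 6.8240,76.7506 13.2005,87.7950 25.9535,87.7950" fill="none" stroke="#0000ff"/>
  <polyline points="91.1655,19.7154 147.1291,45.5768 27.6590,65.0878 66.8323,81.4460 20.8480,87.5967 243.3918,116.1852" fill="none" stroke="#0000ff"/>
  <polygon points="244.1284,18.7714 240.3337,12.1988 232.7443,12.1988 228.9496,18.7714 232.7443,25.3440 240.3337,25.3440" fill="none" stroke="#0000ff"/>
  <polyline points="193.3999,110.4638 167.9093,93.8712 124.6304,69.4158 107.5863,53.0034" fill="none" stroke="#0000ff"/>
  <polyline points="190.8562,86.4643 137.6251,95.5815 81.1819,97.6691 21.5267,92.7271" fill="none" stroke="#0000ff"/>
</svg>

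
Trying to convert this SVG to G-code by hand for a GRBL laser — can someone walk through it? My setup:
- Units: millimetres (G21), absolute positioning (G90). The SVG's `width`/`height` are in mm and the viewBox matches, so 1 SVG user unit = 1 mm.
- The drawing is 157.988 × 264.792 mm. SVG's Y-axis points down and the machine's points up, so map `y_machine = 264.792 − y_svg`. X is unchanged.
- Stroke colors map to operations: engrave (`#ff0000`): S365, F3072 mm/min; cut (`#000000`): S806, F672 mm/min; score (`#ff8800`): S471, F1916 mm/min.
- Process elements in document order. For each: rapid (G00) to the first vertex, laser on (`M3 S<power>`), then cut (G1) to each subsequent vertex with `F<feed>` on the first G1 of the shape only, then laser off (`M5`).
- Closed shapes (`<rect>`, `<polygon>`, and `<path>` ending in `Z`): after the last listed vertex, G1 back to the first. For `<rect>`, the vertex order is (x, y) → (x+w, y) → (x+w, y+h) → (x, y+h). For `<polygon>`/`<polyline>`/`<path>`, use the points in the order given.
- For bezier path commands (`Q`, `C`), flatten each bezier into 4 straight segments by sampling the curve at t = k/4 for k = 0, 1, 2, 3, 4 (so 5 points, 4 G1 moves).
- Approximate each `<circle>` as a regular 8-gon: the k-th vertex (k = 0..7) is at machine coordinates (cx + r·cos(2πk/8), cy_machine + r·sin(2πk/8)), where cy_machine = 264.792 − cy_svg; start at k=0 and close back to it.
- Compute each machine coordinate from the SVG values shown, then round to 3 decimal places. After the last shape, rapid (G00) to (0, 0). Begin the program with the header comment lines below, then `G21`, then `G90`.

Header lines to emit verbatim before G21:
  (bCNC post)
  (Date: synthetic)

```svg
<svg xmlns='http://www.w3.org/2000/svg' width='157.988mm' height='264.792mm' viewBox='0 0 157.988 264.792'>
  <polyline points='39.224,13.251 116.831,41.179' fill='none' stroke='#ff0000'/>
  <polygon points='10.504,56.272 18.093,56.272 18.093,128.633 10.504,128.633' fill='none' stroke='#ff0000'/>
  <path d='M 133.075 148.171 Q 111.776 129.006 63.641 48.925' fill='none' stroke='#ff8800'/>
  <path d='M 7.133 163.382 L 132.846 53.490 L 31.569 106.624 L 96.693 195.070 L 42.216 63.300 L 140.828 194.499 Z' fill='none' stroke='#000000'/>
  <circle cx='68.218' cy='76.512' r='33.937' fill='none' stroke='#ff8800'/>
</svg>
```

(bCNC post)
(Date: synthetic)
G21
G90
G00 X39.224 Y251.541
M3 S365
G1 X116.831 Y223.613 F3072
M5
G00 X10.504 Y208.520
M3 S365
G1 X18.093 Y208.520 F3072
G1 X18.093 Y136.159
G1 X10.504 Y136.159
G1 X10.504 Y208.520
M5
G00 X133.075 Y116.621
M3 S471
G1 X120.748 Y130.011 F1916
G1 X105.067 Y151.015
G1 X86.031 Y179.634
G1 X63.641 Y215.867
M5
G00 X7.133 Y101.410
M3 S806
G1 X132.846 Y211.302 F672
G1 X31.569 Y158.168
G1 X96.693 Y69.722
G1 X42.216 Y201.492
G1 X140.828 Y70.293
G1 X7.133 Y101.410
M5
G00 X102.155 Y188.280
M3 S471
G1 X92.215 Y212.277 F1916
G1 X68.218 Y222.217
G1 X44.221 Y212.277
G1 X34.281 Y188.280
G1 X44.221 Y164.283
G1 X68.218 Y154.343
G1 X92.215 Y164.283
G1 X102.155 Y188.280
M5
G00 X0.000 Y0.000

Since the viewBox matches the mm dimensions, user units are millimetres directly. The only transform is the Y-flip y_m = 264.792 − y_svg.

Shape 1 is a line segment drawn with `<polyline>`. Its stroke #ff0000 means engrave at S365, F3072. After flipping Y the toolpath is (39.224,251.541) → (116.831,223.613).

Shape 2 is a rectangle drawn with `<polygon>`. Its stroke #ff0000 means engrave at S365, F3072. After flipping Y the toolpath is (10.504,208.520) → (18.093,208.520) → (18.093,136.159) → (10.504,136.159) → (10.504,208.520), returning to the start.

Shape 3 is a quadratic bezier drawn with `<path>`. Its stroke #ff8800 means score at S471, F1916. After flipping Y the toolpath is (133.075,116.621) → (120.748,130.011) → (105.067,151.015) → (86.031,179.634) → (63.641,215.867).

Shape 4 is a closed polygon drawn with `<path>`. Its stroke #000000 means cut at S806, F672. After flipping Y the toolpath is (7.133,101.410) → (132.846,211.302) → (31.569,158.168) → (96.693,69.722) → (42.216,201.492) → (140.828,70.293) → (7.133,101.410), returning to the start.

Shape 5 is a circle drawn with `<circle>`. Its stroke #ff8800 means score at S471, F1916. After flipping Y the toolpath is (102.155,188.280) → (92.215,212.277) → (68.218,222.217) → (44.221,212.277) → (34.281,188.280) → (44.221,164.283) → (68.218,154.343) → (92.215,164.283) → (102.155,188.280), returning to the start.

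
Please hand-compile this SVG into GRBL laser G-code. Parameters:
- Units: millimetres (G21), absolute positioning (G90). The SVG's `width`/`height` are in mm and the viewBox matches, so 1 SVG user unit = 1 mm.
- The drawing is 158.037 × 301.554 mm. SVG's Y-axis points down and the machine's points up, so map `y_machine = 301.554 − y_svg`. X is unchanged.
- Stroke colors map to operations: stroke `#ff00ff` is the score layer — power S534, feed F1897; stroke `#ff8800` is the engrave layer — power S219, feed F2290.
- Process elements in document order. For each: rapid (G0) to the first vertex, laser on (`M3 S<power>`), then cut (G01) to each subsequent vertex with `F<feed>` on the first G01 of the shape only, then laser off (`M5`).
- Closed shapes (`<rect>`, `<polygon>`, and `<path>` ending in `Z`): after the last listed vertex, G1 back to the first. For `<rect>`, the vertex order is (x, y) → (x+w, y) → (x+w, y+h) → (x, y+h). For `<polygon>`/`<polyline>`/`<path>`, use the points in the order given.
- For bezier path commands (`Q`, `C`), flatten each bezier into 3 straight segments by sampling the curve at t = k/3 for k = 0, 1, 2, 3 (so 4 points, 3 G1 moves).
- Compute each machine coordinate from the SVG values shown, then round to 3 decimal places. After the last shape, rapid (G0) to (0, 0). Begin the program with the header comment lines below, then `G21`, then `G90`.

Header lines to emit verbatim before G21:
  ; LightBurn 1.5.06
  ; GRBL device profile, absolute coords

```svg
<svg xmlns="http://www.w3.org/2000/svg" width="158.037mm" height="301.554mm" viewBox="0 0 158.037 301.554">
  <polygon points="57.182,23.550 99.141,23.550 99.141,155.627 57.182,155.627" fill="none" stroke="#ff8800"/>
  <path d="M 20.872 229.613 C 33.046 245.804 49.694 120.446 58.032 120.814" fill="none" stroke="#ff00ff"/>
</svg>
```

; LightBurn 1.5.06
; GRBL device profile, absolute coords
G21
G90
G0 X57.182 Y278.004
M3 S219
G01 X99.141 Y278.004 F2290
G01 X99.141 Y145.927
G01 X57.182 Y145.927
G01 X57.182 Y278.004
M5
G0 X20.872 Y71.941
M3 S534
G01 X34.064 Y93.034 F1897
G01 X47.397 Y149.098
G01 X58.032 Y180.740
M5
G0 X0.000 Y0.000

viewBox `0 0 158.037 301.554` with mm width/height → 1 unit = 1 mm. Flip: y_m = 301.554 − y_svg.

**Shape 1** — `<polygon>` rectangle, stroke `#ff8800` → engrave (S219, F2290). Machine vertices: (57.182,278.004) → (99.141,278.004) → (99.141,145.927) → (57.182,145.927) → (57.182,278.004). Closed: final G1 returns to the first vertex.

**Shape 2** — `<path>` cubic bezier, stroke `#ff00ff` → score (S534, F1897). Control points (SVG): P0=(20.872,229.613), P1=(33.046,245.804), P2=(49.694,120.446), P3=(58.032,120.814); sampled at t=k/3. Machine vertices: (20.872,71.941) → (34.064,93.034) → (47.397,149.098) → (58.032,180.740). Open path.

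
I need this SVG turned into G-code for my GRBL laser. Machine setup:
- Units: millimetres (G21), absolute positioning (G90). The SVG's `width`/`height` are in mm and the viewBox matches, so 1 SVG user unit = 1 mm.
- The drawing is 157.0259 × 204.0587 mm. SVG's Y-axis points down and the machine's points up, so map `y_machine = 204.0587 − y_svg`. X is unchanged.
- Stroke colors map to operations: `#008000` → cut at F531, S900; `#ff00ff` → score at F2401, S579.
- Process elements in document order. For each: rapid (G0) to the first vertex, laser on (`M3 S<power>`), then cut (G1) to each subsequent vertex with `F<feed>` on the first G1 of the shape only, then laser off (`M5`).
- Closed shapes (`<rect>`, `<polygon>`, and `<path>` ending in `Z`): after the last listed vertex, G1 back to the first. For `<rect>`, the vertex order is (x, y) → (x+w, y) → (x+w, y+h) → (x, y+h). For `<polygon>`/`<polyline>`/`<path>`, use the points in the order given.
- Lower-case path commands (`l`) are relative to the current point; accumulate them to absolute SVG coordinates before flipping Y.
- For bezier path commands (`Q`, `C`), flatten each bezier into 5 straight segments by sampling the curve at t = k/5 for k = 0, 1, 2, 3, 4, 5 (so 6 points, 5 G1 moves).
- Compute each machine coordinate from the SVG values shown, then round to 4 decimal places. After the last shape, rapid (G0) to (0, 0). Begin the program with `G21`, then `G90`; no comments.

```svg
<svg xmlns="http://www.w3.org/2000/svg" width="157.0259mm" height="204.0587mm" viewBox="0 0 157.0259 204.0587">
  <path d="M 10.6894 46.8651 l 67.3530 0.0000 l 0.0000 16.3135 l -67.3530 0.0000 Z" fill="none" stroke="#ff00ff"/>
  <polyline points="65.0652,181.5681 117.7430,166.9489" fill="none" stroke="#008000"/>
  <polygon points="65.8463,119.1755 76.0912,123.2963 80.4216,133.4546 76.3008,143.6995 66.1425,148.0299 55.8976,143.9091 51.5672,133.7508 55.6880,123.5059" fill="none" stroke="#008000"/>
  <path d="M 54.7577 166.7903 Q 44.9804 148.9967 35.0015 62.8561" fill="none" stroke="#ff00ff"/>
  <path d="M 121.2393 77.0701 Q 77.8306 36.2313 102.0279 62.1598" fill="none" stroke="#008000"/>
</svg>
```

viewBox `0 0 157.0259 204.0587` with mm width/height → 1 unit = 1 mm. Flip: y_m = 204.0587 − y_svg.

**Shape 1** — `<path>` rectangle, stroke `#ff00ff` → score (S579, F2401). Machine vertices: (10.6894,157.1936) → (78.0424,157.1936) → (78.0424,140.8801) → (10.6894,140.8801) → (10.6894,157.1936). Closed: final G1 returns to the first vertex.

**Shape 2** — `<polyline>` line segment, stroke `#008000` → cut (S900, F531). Machine vertices: (65.0652,22.4906) → (117.7430,37.1098). Open path.

**Shape 3** — `<polygon>` regular polygon, stroke `#008000` → cut (S900, F531). Machine vertices: (65.8463,84.8832) → (76.0912,80.7624) → (80.4216,70.6041) → (76.3008,60.3592) → (66.1425,56.0288) → (55.8976,60.1496) → (51.5672,70.3079) → (55.6880,80.5528) → (65.8463,84.8832). Closed: final G1 returns to the first vertex.

**Shape 4** — `<path>` quadratic bezier, stroke `#ff00ff` → score (S579, F2401). Control points (SVG): P0=(54.7577,166.7903), P1=(44.9804,148.9967), P2=(35.0015,62.8561); sampled at t=k/5. Machine vertices: (54.7577,37.2684) → (50.8387,47.1197) → (46.9036,62.4388) → (42.9524,83.2256) → (38.9850,109.4802) → (35.0015,141.2026). Open path.

**Shape 5** — `<path>` quadratic bezier, stroke `#008000` → cut (S900, F531). Control points (SVG): P0=(121.2393,77.0701), P1=(77.8306,36.2313), P2=(102.0279,62.1598); sampled at t=k/5. Machine vertices: (121.2393,126.9886) → (106.5801,140.6534) → (97.3293,148.9769) → (93.4870,151.9589) → (95.0532,149.5996) → (102.0279,141.8989). Open path.

G21
G90
G0 X10.6894 Y157.1936
M3 S579
G1 X78.0424 Y157.1936 F2401
G1 X78.0424 Y140.8801
G1 X10.6894 Y140.8801
G1 X10.6894 Y157.1936
M5
G0 X65.0652 Y22.4906
M3 S900
G1 X117.7430 Y37.1098 F531
M5
G0 X65.8463 Y84.8832
M3 S900
G1 X76.0912 Y80.7624 F531
G1 X80.4216 Y70.6041
G1 X76.3008 Y60.3592
G1 X66.1425 Y56.0288
G1 X55.8976 Y60.1496
G1 X51.5672 Y70.3079
G1 X55.6880 Y80.5528
G1 X65.8463 Y84.8832
M5
G0 X54.7577 Y37.2684
M3 S579
G1 X50.8387 Y47.1197 F2401
G1 X46.9036 Y62.4388
G1 X42.9524 Y83.2256
G1 X38.9850 Y109.4802
G1 X35.0015 Y141.2026
M5
G0 X121.2393 Y126.9886
M3 S900
G1 X106.5801 Y140.6534 F531
G1 X97.3293 Y148.9769
G1 X93.4870 Y151.9589
G1 X95.0532 Y149.5996
G1 X102.0279 Y141.8989
M5
G0 X0.0000 Y0.0000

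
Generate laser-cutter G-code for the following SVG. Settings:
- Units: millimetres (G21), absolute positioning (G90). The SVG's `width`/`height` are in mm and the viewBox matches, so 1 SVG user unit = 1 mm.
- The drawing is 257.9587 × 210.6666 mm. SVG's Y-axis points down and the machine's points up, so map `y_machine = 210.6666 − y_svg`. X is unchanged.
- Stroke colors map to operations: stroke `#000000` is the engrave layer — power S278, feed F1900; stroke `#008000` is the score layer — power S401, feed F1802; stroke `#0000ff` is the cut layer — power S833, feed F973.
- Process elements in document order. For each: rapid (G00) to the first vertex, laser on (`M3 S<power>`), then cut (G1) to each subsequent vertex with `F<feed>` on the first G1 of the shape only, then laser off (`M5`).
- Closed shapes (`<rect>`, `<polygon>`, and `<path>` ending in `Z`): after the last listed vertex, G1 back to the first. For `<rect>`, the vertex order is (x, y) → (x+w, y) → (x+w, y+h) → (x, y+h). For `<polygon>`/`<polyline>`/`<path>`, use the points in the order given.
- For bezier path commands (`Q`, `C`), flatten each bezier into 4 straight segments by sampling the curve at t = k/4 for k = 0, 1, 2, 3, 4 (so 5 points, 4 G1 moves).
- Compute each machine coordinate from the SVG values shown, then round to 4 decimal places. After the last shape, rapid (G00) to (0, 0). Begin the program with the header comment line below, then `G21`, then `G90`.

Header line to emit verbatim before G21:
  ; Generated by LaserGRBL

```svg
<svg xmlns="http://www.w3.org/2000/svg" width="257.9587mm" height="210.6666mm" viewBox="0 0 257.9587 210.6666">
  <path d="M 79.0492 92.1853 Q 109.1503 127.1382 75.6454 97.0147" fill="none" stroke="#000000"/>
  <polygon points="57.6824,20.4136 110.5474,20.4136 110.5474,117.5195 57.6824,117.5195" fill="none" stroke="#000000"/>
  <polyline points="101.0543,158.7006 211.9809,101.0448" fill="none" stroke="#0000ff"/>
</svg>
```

Since the viewBox matches the mm dimensions, user units are millimetres directly. The only transform is the Y-flip y_m = 210.6666 − y_svg.

Shape 1 is a quadratic bezier drawn with `<path>`. Its stroke #000000 means engrave at S278, F1900. After flipping Y the toolpath is (79.0492,118.4813) → (90.1244,105.0721) → (93.2488,99.7975) → (88.4225,102.6574) → (75.6454,113.6519).

Shape 2 is a rectangle drawn with `<polygon>`. Its stroke #000000 means engrave at S278, F1900. After flipping Y the toolpath is (57.6824,190.2530) → (110.5474,190.2530) → (110.5474,93.1471) → (57.6824,93.1471) → (57.6824,190.2530), returning to the start.

Shape 3 is a line segment drawn with `<polyline>`. Its stroke #0000ff means cut at S833, F973. After flipping Y the toolpath is (101.0543,51.9660) → (211.9809,109.6218).

; Generated by LaserGRBL
G21
G90
G00 X79.0492 Y118.4813
M3 S278
G1 X90.1244 Y105.0721 F1900
G1 X93.2488 Y99.7975
G1 X88.4225 Y102.6574
G1 X75.6454 Y113.6519
M5
G00 X57.6824 Y190.2530
M3 S278
G1 X110.5474 Y190.2530 F1900
G1 X110.5474 Y93.1471
G1 X57.6824 Y93.1471
G1 X57.6824 Y190.2530
M5
G00 X101.0543 Y51.9660
M3 S833
G1 X211.9809 Y109.6218 F973
M5
G00 X0.0000 Y0.0000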